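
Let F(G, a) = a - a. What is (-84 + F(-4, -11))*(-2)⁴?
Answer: -1344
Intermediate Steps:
F(G, a) = 0
(-84 + F(-4, -11))*(-2)⁴ = (-84 + 0)*(-2)⁴ = -84*16 = -1344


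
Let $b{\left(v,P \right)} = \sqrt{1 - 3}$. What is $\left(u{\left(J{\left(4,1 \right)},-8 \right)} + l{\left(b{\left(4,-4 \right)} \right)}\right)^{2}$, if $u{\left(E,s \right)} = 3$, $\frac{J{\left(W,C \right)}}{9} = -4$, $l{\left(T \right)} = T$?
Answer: $\left(3 + i \sqrt{2}\right)^{2} \approx 7.0 + 8.4853 i$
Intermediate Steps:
$b{\left(v,P \right)} = i \sqrt{2}$ ($b{\left(v,P \right)} = \sqrt{-2} = i \sqrt{2}$)
$J{\left(W,C \right)} = -36$ ($J{\left(W,C \right)} = 9 \left(-4\right) = -36$)
$\left(u{\left(J{\left(4,1 \right)},-8 \right)} + l{\left(b{\left(4,-4 \right)} \right)}\right)^{2} = \left(3 + i \sqrt{2}\right)^{2}$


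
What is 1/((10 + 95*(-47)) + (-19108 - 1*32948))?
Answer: -1/56511 ≈ -1.7696e-5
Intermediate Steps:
1/((10 + 95*(-47)) + (-19108 - 1*32948)) = 1/((10 - 4465) + (-19108 - 32948)) = 1/(-4455 - 52056) = 1/(-56511) = -1/56511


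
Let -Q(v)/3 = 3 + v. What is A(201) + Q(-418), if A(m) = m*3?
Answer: 1848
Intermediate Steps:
A(m) = 3*m
Q(v) = -9 - 3*v (Q(v) = -3*(3 + v) = -9 - 3*v)
A(201) + Q(-418) = 3*201 + (-9 - 3*(-418)) = 603 + (-9 + 1254) = 603 + 1245 = 1848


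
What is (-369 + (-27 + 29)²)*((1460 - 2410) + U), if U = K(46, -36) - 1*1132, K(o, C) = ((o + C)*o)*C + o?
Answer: 6787540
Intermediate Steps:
K(o, C) = o + C*o*(C + o) (K(o, C) = ((C + o)*o)*C + o = (o*(C + o))*C + o = C*o*(C + o) + o = o + C*o*(C + o))
U = -17646 (U = 46*(1 + (-36)² - 36*46) - 1*1132 = 46*(1 + 1296 - 1656) - 1132 = 46*(-359) - 1132 = -16514 - 1132 = -17646)
(-369 + (-27 + 29)²)*((1460 - 2410) + U) = (-369 + (-27 + 29)²)*((1460 - 2410) - 17646) = (-369 + 2²)*(-950 - 17646) = (-369 + 4)*(-18596) = -365*(-18596) = 6787540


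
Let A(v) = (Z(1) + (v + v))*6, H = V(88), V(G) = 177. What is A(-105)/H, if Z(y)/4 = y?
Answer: -412/59 ≈ -6.9830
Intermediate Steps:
Z(y) = 4*y
H = 177
A(v) = 24 + 12*v (A(v) = (4*1 + (v + v))*6 = (4 + 2*v)*6 = 24 + 12*v)
A(-105)/H = (24 + 12*(-105))/177 = (24 - 1260)*(1/177) = -1236*1/177 = -412/59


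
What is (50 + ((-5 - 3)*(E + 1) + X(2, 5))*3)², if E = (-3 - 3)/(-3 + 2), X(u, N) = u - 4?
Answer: 15376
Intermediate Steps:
X(u, N) = -4 + u
E = 6 (E = -6/(-1) = -6*(-1) = 6)
(50 + ((-5 - 3)*(E + 1) + X(2, 5))*3)² = (50 + ((-5 - 3)*(6 + 1) + (-4 + 2))*3)² = (50 + (-8*7 - 2)*3)² = (50 + (-56 - 2)*3)² = (50 - 58*3)² = (50 - 174)² = (-124)² = 15376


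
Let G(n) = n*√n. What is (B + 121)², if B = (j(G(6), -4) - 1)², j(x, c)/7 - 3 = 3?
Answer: 3247204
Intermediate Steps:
G(n) = n^(3/2)
j(x, c) = 42 (j(x, c) = 21 + 7*3 = 21 + 21 = 42)
B = 1681 (B = (42 - 1)² = 41² = 1681)
(B + 121)² = (1681 + 121)² = 1802² = 3247204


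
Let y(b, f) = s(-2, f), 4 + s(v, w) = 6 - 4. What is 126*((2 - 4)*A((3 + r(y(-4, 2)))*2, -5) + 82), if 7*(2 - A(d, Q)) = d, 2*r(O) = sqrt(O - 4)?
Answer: 10044 + 36*I*sqrt(6) ≈ 10044.0 + 88.182*I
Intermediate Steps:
s(v, w) = -2 (s(v, w) = -4 + (6 - 4) = -4 + 2 = -2)
y(b, f) = -2
r(O) = sqrt(-4 + O)/2 (r(O) = sqrt(O - 4)/2 = sqrt(-4 + O)/2)
A(d, Q) = 2 - d/7
126*((2 - 4)*A((3 + r(y(-4, 2)))*2, -5) + 82) = 126*((2 - 4)*(2 - (3 + sqrt(-4 - 2)/2)*2/7) + 82) = 126*(-2*(2 - (3 + sqrt(-6)/2)*2/7) + 82) = 126*(-2*(2 - (3 + (I*sqrt(6))/2)*2/7) + 82) = 126*(-2*(2 - (3 + I*sqrt(6)/2)*2/7) + 82) = 126*(-2*(2 - (6 + I*sqrt(6))/7) + 82) = 126*(-2*(2 + (-6/7 - I*sqrt(6)/7)) + 82) = 126*(-2*(8/7 - I*sqrt(6)/7) + 82) = 126*((-16/7 + 2*I*sqrt(6)/7) + 82) = 126*(558/7 + 2*I*sqrt(6)/7) = 10044 + 36*I*sqrt(6)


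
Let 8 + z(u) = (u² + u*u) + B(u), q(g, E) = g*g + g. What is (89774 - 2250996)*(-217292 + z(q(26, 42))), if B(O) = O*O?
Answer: -2725542998864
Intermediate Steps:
B(O) = O²
q(g, E) = g + g² (q(g, E) = g² + g = g + g²)
z(u) = -8 + 3*u² (z(u) = -8 + ((u² + u*u) + u²) = -8 + ((u² + u²) + u²) = -8 + (2*u² + u²) = -8 + 3*u²)
(89774 - 2250996)*(-217292 + z(q(26, 42))) = (89774 - 2250996)*(-217292 + (-8 + 3*(26*(1 + 26))²)) = -2161222*(-217292 + (-8 + 3*(26*27)²)) = -2161222*(-217292 + (-8 + 3*702²)) = -2161222*(-217292 + (-8 + 3*492804)) = -2161222*(-217292 + (-8 + 1478412)) = -2161222*(-217292 + 1478404) = -2161222*1261112 = -2725542998864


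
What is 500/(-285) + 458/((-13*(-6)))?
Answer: 1017/247 ≈ 4.1174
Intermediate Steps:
500/(-285) + 458/((-13*(-6))) = 500*(-1/285) + 458/78 = -100/57 + 458*(1/78) = -100/57 + 229/39 = 1017/247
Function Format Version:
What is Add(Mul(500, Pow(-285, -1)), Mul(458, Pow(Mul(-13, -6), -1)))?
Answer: Rational(1017, 247) ≈ 4.1174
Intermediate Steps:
Add(Mul(500, Pow(-285, -1)), Mul(458, Pow(Mul(-13, -6), -1))) = Add(Mul(500, Rational(-1, 285)), Mul(458, Pow(78, -1))) = Add(Rational(-100, 57), Mul(458, Rational(1, 78))) = Add(Rational(-100, 57), Rational(229, 39)) = Rational(1017, 247)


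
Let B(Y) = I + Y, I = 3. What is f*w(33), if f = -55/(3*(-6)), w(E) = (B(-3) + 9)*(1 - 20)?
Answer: -1045/2 ≈ -522.50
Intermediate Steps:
B(Y) = 3 + Y
w(E) = -171 (w(E) = ((3 - 3) + 9)*(1 - 20) = (0 + 9)*(-19) = 9*(-19) = -171)
f = 55/18 (f = -55/(-18) = -55*(-1/18) = 55/18 ≈ 3.0556)
f*w(33) = (55/18)*(-171) = -1045/2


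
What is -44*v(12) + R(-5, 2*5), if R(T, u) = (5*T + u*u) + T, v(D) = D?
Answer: -458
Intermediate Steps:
R(T, u) = u² + 6*T (R(T, u) = (5*T + u²) + T = (u² + 5*T) + T = u² + 6*T)
-44*v(12) + R(-5, 2*5) = -44*12 + ((2*5)² + 6*(-5)) = -528 + (10² - 30) = -528 + (100 - 30) = -528 + 70 = -458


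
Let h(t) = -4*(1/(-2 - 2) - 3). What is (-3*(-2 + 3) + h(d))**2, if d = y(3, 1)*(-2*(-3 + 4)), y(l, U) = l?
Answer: 100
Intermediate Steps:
d = -6 (d = 3*(-2*(-3 + 4)) = 3*(-2*1) = 3*(-2) = -6)
h(t) = 13 (h(t) = -4*(1/(-4) - 3) = -4*(-1/4 - 3) = -4*(-13/4) = 13)
(-3*(-2 + 3) + h(d))**2 = (-3*(-2 + 3) + 13)**2 = (-3*1 + 13)**2 = (-3 + 13)**2 = 10**2 = 100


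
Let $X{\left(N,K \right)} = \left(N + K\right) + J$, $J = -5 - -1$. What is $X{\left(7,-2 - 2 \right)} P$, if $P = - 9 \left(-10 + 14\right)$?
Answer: $36$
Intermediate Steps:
$J = -4$ ($J = -5 + 1 = -4$)
$X{\left(N,K \right)} = -4 + K + N$ ($X{\left(N,K \right)} = \left(N + K\right) - 4 = \left(K + N\right) - 4 = -4 + K + N$)
$P = -36$ ($P = \left(-9\right) 4 = -36$)
$X{\left(7,-2 - 2 \right)} P = \left(-4 - 4 + 7\right) \left(-36\right) = \left(-1\right) \left(-36\right) = 36$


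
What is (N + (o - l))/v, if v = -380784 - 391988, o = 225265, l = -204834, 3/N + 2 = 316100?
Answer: -45317811235/81423894552 ≈ -0.55657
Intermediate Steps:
N = 1/105366 (N = 3/(-2 + 316100) = 3/316098 = 3*(1/316098) = 1/105366 ≈ 9.4907e-6)
v = -772772
(N + (o - l))/v = (1/105366 + (225265 - 1*(-204834)))/(-772772) = (1/105366 + (225265 + 204834))*(-1/772772) = (1/105366 + 430099)*(-1/772772) = (45317811235/105366)*(-1/772772) = -45317811235/81423894552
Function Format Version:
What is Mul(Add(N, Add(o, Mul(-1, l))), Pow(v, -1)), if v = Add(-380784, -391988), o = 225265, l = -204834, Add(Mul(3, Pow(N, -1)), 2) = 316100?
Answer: Rational(-45317811235, 81423894552) ≈ -0.55657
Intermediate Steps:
N = Rational(1, 105366) (N = Mul(3, Pow(Add(-2, 316100), -1)) = Mul(3, Pow(316098, -1)) = Mul(3, Rational(1, 316098)) = Rational(1, 105366) ≈ 9.4907e-6)
v = -772772
Mul(Add(N, Add(o, Mul(-1, l))), Pow(v, -1)) = Mul(Add(Rational(1, 105366), Add(225265, Mul(-1, -204834))), Pow(-772772, -1)) = Mul(Add(Rational(1, 105366), Add(225265, 204834)), Rational(-1, 772772)) = Mul(Add(Rational(1, 105366), 430099), Rational(-1, 772772)) = Mul(Rational(45317811235, 105366), Rational(-1, 772772)) = Rational(-45317811235, 81423894552)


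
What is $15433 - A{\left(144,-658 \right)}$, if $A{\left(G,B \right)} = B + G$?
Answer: $15947$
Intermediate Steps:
$15433 - A{\left(144,-658 \right)} = 15433 - \left(-658 + 144\right) = 15433 - -514 = 15433 + 514 = 15947$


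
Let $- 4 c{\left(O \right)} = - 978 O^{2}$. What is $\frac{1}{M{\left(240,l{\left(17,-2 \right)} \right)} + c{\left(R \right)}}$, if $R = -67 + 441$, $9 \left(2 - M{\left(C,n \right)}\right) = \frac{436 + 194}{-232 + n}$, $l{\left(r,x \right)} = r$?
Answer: $\frac{43}{1470586426} \approx 2.924 \cdot 10^{-8}$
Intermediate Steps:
$M{\left(C,n \right)} = 2 - \frac{70}{-232 + n}$ ($M{\left(C,n \right)} = 2 - \frac{\left(436 + 194\right) \frac{1}{-232 + n}}{9} = 2 - \frac{630 \frac{1}{-232 + n}}{9} = 2 - \frac{70}{-232 + n}$)
$R = 374$
$c{\left(O \right)} = \frac{489 O^{2}}{2}$ ($c{\left(O \right)} = - \frac{\left(-978\right) O^{2}}{4} = \frac{489 O^{2}}{2}$)
$\frac{1}{M{\left(240,l{\left(17,-2 \right)} \right)} + c{\left(R \right)}} = \frac{1}{\frac{2 \left(-267 + 17\right)}{-232 + 17} + \frac{489 \cdot 374^{2}}{2}} = \frac{1}{2 \frac{1}{-215} \left(-250\right) + \frac{489}{2} \cdot 139876} = \frac{1}{2 \left(- \frac{1}{215}\right) \left(-250\right) + 34199682} = \frac{1}{\frac{100}{43} + 34199682} = \frac{1}{\frac{1470586426}{43}} = \frac{43}{1470586426}$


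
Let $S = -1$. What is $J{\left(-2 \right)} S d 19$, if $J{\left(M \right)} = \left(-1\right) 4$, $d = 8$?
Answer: $608$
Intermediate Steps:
$J{\left(M \right)} = -4$
$J{\left(-2 \right)} S d 19 = - 4 \left(\left(-1\right) 8\right) 19 = \left(-4\right) \left(-8\right) 19 = 32 \cdot 19 = 608$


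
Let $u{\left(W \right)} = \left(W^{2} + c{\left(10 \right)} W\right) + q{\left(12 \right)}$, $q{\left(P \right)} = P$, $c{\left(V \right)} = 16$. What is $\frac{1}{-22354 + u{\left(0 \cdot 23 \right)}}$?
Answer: $- \frac{1}{22342} \approx -4.4759 \cdot 10^{-5}$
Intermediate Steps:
$u{\left(W \right)} = 12 + W^{2} + 16 W$ ($u{\left(W \right)} = \left(W^{2} + 16 W\right) + 12 = 12 + W^{2} + 16 W$)
$\frac{1}{-22354 + u{\left(0 \cdot 23 \right)}} = \frac{1}{-22354 + \left(12 + \left(0 \cdot 23\right)^{2} + 16 \cdot 0 \cdot 23\right)} = \frac{1}{-22354 + \left(12 + 0^{2} + 16 \cdot 0\right)} = \frac{1}{-22354 + \left(12 + 0 + 0\right)} = \frac{1}{-22354 + 12} = \frac{1}{-22342} = - \frac{1}{22342}$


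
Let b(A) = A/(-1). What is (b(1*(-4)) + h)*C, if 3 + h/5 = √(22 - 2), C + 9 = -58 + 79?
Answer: -132 + 120*√5 ≈ 136.33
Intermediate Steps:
C = 12 (C = -9 + (-58 + 79) = -9 + 21 = 12)
b(A) = -A (b(A) = A*(-1) = -A)
h = -15 + 10*√5 (h = -15 + 5*√(22 - 2) = -15 + 5*√20 = -15 + 5*(2*√5) = -15 + 10*√5 ≈ 7.3607)
(b(1*(-4)) + h)*C = (-(-4) + (-15 + 10*√5))*12 = (-1*(-4) + (-15 + 10*√5))*12 = (4 + (-15 + 10*√5))*12 = (-11 + 10*√5)*12 = -132 + 120*√5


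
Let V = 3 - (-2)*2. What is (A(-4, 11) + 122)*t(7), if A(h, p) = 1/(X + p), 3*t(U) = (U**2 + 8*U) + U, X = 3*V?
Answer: 27335/6 ≈ 4555.8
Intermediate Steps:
V = 7 (V = 3 - 1*(-4) = 3 + 4 = 7)
X = 21 (X = 3*7 = 21)
t(U) = 3*U + U**2/3 (t(U) = ((U**2 + 8*U) + U)/3 = (U**2 + 9*U)/3 = 3*U + U**2/3)
A(h, p) = 1/(21 + p)
(A(-4, 11) + 122)*t(7) = (1/(21 + 11) + 122)*((1/3)*7*(9 + 7)) = (1/32 + 122)*((1/3)*7*16) = (1/32 + 122)*(112/3) = (3905/32)*(112/3) = 27335/6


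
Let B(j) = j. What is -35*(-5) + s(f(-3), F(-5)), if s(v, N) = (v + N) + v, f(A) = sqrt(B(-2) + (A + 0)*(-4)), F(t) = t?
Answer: 170 + 2*sqrt(10) ≈ 176.32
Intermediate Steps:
f(A) = sqrt(-2 - 4*A) (f(A) = sqrt(-2 + (A + 0)*(-4)) = sqrt(-2 + A*(-4)) = sqrt(-2 - 4*A))
s(v, N) = N + 2*v (s(v, N) = (N + v) + v = N + 2*v)
-35*(-5) + s(f(-3), F(-5)) = -35*(-5) + (-5 + 2*sqrt(-2 - 4*(-3))) = 175 + (-5 + 2*sqrt(-2 + 12)) = 175 + (-5 + 2*sqrt(10)) = 170 + 2*sqrt(10)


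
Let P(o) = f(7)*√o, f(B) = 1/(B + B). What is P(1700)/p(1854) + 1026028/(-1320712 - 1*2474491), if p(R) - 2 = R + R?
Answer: -1026028/3795203 + √17/5194 ≈ -0.26955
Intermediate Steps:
p(R) = 2 + 2*R (p(R) = 2 + (R + R) = 2 + 2*R)
f(B) = 1/(2*B)
P(o) = √o/14 (P(o) = ((½)/7)*√o = ((½)*(⅐))*√o = √o/14)
P(1700)/p(1854) + 1026028/(-1320712 - 1*2474491) = (√1700/14)/(2 + 2*1854) + 1026028/(-1320712 - 1*2474491) = ((10*√17)/14)/(2 + 3708) + 1026028/(-1320712 - 2474491) = (5*√17/7)/3710 + 1026028/(-3795203) = (5*√17/7)*(1/3710) + 1026028*(-1/3795203) = √17/5194 - 1026028/3795203 = -1026028/3795203 + √17/5194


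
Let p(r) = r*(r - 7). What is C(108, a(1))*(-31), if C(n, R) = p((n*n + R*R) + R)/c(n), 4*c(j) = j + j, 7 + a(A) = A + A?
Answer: -2114728054/27 ≈ -7.8323e+7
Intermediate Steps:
a(A) = -7 + 2*A (a(A) = -7 + (A + A) = -7 + 2*A)
c(j) = j/2 (c(j) = (j + j)/4 = (2*j)/4 = j/2)
p(r) = r*(-7 + r)
C(n, R) = 2*(R + R² + n²)*(-7 + R + R² + n²)/n (C(n, R) = (((n*n + R*R) + R)*(-7 + ((n*n + R*R) + R)))/((n/2)) = (((n² + R²) + R)*(-7 + ((n² + R²) + R)))*(2/n) = (((R² + n²) + R)*(-7 + ((R² + n²) + R)))*(2/n) = ((R + R² + n²)*(-7 + (R + R² + n²)))*(2/n) = ((R + R² + n²)*(-7 + R + R² + n²))*(2/n) = 2*(R + R² + n²)*(-7 + R + R² + n²)/n)
C(108, a(1))*(-31) = (2*((-7 + 2*1) + (-7 + 2*1)² + 108²)*(-7 + (-7 + 2*1) + (-7 + 2*1)² + 108²)/108)*(-31) = (2*(1/108)*((-7 + 2) + (-7 + 2)² + 11664)*(-7 + (-7 + 2) + (-7 + 2)² + 11664))*(-31) = (2*(1/108)*(-5 + (-5)² + 11664)*(-7 - 5 + (-5)² + 11664))*(-31) = (2*(1/108)*(-5 + 25 + 11664)*(-7 - 5 + 25 + 11664))*(-31) = (2*(1/108)*11684*11677)*(-31) = (68217034/27)*(-31) = -2114728054/27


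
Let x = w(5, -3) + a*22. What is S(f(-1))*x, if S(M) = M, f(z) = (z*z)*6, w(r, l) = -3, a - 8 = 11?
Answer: 2490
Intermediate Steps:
a = 19 (a = 8 + 11 = 19)
f(z) = 6*z**2 (f(z) = z**2*6 = 6*z**2)
x = 415 (x = -3 + 19*22 = -3 + 418 = 415)
S(f(-1))*x = (6*(-1)**2)*415 = (6*1)*415 = 6*415 = 2490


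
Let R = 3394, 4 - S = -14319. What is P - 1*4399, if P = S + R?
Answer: 13318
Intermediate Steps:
S = 14323 (S = 4 - 1*(-14319) = 4 + 14319 = 14323)
P = 17717 (P = 14323 + 3394 = 17717)
P - 1*4399 = 17717 - 1*4399 = 17717 - 4399 = 13318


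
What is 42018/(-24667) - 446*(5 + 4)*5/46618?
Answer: -1226930907/574963103 ≈ -2.1339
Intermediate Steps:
42018/(-24667) - 446*(5 + 4)*5/46618 = 42018*(-1/24667) - 4014*5*(1/46618) = -42018/24667 - 446*45*(1/46618) = -42018/24667 - 20070*1/46618 = -42018/24667 - 10035/23309 = -1226930907/574963103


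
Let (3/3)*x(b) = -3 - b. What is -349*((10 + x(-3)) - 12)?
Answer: 698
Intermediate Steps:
x(b) = -3 - b
-349*((10 + x(-3)) - 12) = -349*((10 + (-3 - 1*(-3))) - 12) = -349*((10 + (-3 + 3)) - 12) = -349*((10 + 0) - 12) = -349*(10 - 12) = -349*(-2) = 698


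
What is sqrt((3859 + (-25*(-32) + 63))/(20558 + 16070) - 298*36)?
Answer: I*sqrt(3598155810534)/18314 ≈ 103.58*I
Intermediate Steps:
sqrt((3859 + (-25*(-32) + 63))/(20558 + 16070) - 298*36) = sqrt((3859 + (800 + 63))/36628 - 10728) = sqrt((3859 + 863)*(1/36628) - 10728) = sqrt(4722*(1/36628) - 10728) = sqrt(2361/18314 - 10728) = sqrt(-196470231/18314) = I*sqrt(3598155810534)/18314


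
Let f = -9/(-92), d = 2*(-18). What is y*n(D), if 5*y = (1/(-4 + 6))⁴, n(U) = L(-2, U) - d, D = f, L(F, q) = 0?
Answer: 9/20 ≈ 0.45000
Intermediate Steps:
d = -36
f = 9/92 (f = -9*(-1/92) = 9/92 ≈ 0.097826)
D = 9/92 ≈ 0.097826
n(U) = 36 (n(U) = 0 - 1*(-36) = 0 + 36 = 36)
y = 1/80 (y = (1/(-4 + 6))⁴/5 = (1/2)⁴/5 = (½)⁴/5 = (⅕)*(1/16) = 1/80 ≈ 0.012500)
y*n(D) = (1/80)*36 = 9/20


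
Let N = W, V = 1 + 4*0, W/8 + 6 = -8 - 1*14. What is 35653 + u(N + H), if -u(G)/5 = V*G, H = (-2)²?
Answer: 36753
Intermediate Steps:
H = 4
W = -224 (W = -48 + 8*(-8 - 1*14) = -48 + 8*(-8 - 14) = -48 + 8*(-22) = -48 - 176 = -224)
V = 1 (V = 1 + 0 = 1)
N = -224
u(G) = -5*G
35653 + u(N + H) = 35653 - 5*(-224 + 4) = 35653 - 5*(-220) = 35653 + 1100 = 36753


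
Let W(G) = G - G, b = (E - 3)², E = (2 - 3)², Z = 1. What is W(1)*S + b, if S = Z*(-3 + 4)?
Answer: 4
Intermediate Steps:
E = 1 (E = (-1)² = 1)
S = 1 (S = 1*(-3 + 4) = 1*1 = 1)
b = 4 (b = (1 - 3)² = (-2)² = 4)
W(G) = 0
W(1)*S + b = 0*1 + 4 = 0 + 4 = 4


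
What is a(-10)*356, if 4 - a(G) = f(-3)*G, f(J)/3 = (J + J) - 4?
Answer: -105376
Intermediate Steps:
f(J) = -12 + 6*J (f(J) = 3*((J + J) - 4) = 3*(2*J - 4) = 3*(-4 + 2*J) = -12 + 6*J)
a(G) = 4 + 30*G (a(G) = 4 - (-12 + 6*(-3))*G = 4 - (-12 - 18)*G = 4 - (-30)*G = 4 + 30*G)
a(-10)*356 = (4 + 30*(-10))*356 = (4 - 300)*356 = -296*356 = -105376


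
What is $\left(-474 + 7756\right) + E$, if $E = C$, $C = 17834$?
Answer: $25116$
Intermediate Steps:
$E = 17834$
$\left(-474 + 7756\right) + E = \left(-474 + 7756\right) + 17834 = 7282 + 17834 = 25116$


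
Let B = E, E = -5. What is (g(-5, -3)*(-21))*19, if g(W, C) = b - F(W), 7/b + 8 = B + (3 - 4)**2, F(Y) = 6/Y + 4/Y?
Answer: -2261/4 ≈ -565.25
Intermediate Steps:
B = -5
F(Y) = 10/Y
b = -7/12 (b = 7/(-8 + (-5 + (3 - 4)**2)) = 7/(-8 + (-5 + (-1)**2)) = 7/(-8 + (-5 + 1)) = 7/(-8 - 4) = 7/(-12) = 7*(-1/12) = -7/12 ≈ -0.58333)
g(W, C) = -7/12 - 10/W
(g(-5, -3)*(-21))*19 = ((-7/12 - 10/(-5))*(-21))*19 = ((-7/12 - 10*(-1/5))*(-21))*19 = ((-7/12 + 2)*(-21))*19 = ((17/12)*(-21))*19 = -119/4*19 = -2261/4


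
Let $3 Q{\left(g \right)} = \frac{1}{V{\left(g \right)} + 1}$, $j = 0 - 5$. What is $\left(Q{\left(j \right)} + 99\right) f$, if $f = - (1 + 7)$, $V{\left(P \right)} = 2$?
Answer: $- \frac{7136}{9} \approx -792.89$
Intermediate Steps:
$j = -5$ ($j = 0 - 5 = -5$)
$f = -8$ ($f = \left(-1\right) 8 = -8$)
$Q{\left(g \right)} = \frac{1}{9}$ ($Q{\left(g \right)} = \frac{1}{3 \left(2 + 1\right)} = \frac{1}{3 \cdot 3} = \frac{1}{3} \cdot \frac{1}{3} = \frac{1}{9}$)
$\left(Q{\left(j \right)} + 99\right) f = \left(\frac{1}{9} + 99\right) \left(-8\right) = \frac{892}{9} \left(-8\right) = - \frac{7136}{9}$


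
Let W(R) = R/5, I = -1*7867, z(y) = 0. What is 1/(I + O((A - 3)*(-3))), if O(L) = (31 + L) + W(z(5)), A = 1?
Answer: -1/7830 ≈ -0.00012771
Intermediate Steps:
I = -7867
W(R) = R/5 (W(R) = R*(⅕) = R/5)
O(L) = 31 + L (O(L) = (31 + L) + (⅕)*0 = (31 + L) + 0 = 31 + L)
1/(I + O((A - 3)*(-3))) = 1/(-7867 + (31 + (1 - 3)*(-3))) = 1/(-7867 + (31 - 2*(-3))) = 1/(-7867 + (31 + 6)) = 1/(-7867 + 37) = 1/(-7830) = -1/7830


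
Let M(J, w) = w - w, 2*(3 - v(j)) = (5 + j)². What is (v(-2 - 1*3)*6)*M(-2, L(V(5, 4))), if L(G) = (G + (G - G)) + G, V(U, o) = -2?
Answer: 0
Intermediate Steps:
v(j) = 3 - (5 + j)²/2
L(G) = 2*G (L(G) = (G + 0) + G = G + G = 2*G)
M(J, w) = 0
(v(-2 - 1*3)*6)*M(-2, L(V(5, 4))) = ((3 - (5 + (-2 - 1*3))²/2)*6)*0 = ((3 - (5 + (-2 - 3))²/2)*6)*0 = ((3 - (5 - 5)²/2)*6)*0 = ((3 - ½*0²)*6)*0 = ((3 - ½*0)*6)*0 = ((3 + 0)*6)*0 = (3*6)*0 = 18*0 = 0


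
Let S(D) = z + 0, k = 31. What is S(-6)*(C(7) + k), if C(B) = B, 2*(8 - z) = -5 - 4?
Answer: 475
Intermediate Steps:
z = 25/2 (z = 8 - (-5 - 4)/2 = 8 - ½*(-9) = 8 + 9/2 = 25/2 ≈ 12.500)
S(D) = 25/2 (S(D) = 25/2 + 0 = 25/2)
S(-6)*(C(7) + k) = 25*(7 + 31)/2 = (25/2)*38 = 475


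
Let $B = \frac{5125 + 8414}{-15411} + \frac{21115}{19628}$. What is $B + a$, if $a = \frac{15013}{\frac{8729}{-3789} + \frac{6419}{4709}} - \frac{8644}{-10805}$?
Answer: $- \frac{1929084375268800423}{120874352501980} \approx -15959.0$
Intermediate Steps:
$a = - \frac{267854539597}{16783270}$ ($a = \frac{15013}{8729 \left(- \frac{1}{3789}\right) + 6419 \cdot \frac{1}{4709}} - - \frac{4}{5} = \frac{15013}{- \frac{8729}{3789} + \frac{6419}{4709}} + \frac{4}{5} = \frac{15013}{- \frac{16783270}{17842401}} + \frac{4}{5} = 15013 \left(- \frac{17842401}{16783270}\right) + \frac{4}{5} = - \frac{267867966213}{16783270} + \frac{4}{5} = - \frac{267854539597}{16783270} \approx -15960.0$)
$B = \frac{19886591}{100829036}$ ($B = 13539 \left(- \frac{1}{15411}\right) + 21115 \cdot \frac{1}{19628} = - \frac{4513}{5137} + \frac{21115}{19628} = \frac{19886591}{100829036} \approx 0.19723$)
$B + a = \frac{19886591}{100829036} - \frac{267854539597}{16783270} = - \frac{1929084375268800423}{120874352501980}$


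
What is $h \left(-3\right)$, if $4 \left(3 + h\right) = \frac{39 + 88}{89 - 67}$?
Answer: $\frac{411}{88} \approx 4.6705$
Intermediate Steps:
$h = - \frac{137}{88}$ ($h = -3 + \frac{\left(39 + 88\right) \frac{1}{89 - 67}}{4} = -3 + \frac{127 \cdot \frac{1}{22}}{4} = -3 + \frac{1}{4} \cdot \frac{127}{22} = -3 + \frac{127}{88} = - \frac{137}{88} \approx -1.5568$)
$h \left(-3\right) = \left(- \frac{137}{88}\right) \left(-3\right) = \frac{411}{88}$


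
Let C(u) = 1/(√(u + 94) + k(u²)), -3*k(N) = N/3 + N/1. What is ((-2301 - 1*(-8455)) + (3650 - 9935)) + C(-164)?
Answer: -758118622681/5787161363 - 81*I*√70/11574322726 ≈ -131.0 - 5.8552e-8*I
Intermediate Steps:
k(N) = -4*N/9 (k(N) = -(N/3 + N/1)/3 = -(N*(⅓) + N*1)/3 = -(N/3 + N)/3 = -4*N/9)
C(u) = 1/(√(94 + u) - 4*u²/9) (C(u) = 1/(√(u + 94) - 4*u²/9) = 1/(√(94 + u) - 4*u²/9))
((-2301 - 1*(-8455)) + (3650 - 9935)) + C(-164) = ((-2301 - 1*(-8455)) + (3650 - 9935)) - 9/(-9*√(94 - 164) + 4*(-164)²) = ((-2301 + 8455) - 6285) - 9/(-9*I*√70 + 4*26896) = (6154 - 6285) - 9/(-9*I*√70 + 107584) = -131 - 9/(-9*I*√70 + 107584) = -131 - 9/(107584 - 9*I*√70)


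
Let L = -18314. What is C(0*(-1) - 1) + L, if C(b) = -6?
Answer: -18320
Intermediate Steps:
C(0*(-1) - 1) + L = -6 - 18314 = -18320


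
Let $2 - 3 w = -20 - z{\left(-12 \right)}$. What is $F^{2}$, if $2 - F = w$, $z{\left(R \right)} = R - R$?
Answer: $\frac{256}{9} \approx 28.444$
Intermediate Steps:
$z{\left(R \right)} = 0$
$w = \frac{22}{3}$ ($w = \frac{2}{3} - \frac{-20 - 0}{3} = \frac{2}{3} - \frac{-20 + 0}{3} = \frac{2}{3} - - \frac{20}{3} = \frac{2}{3} + \frac{20}{3} = \frac{22}{3} \approx 7.3333$)
$F = - \frac{16}{3}$ ($F = 2 - \frac{22}{3} = - \frac{16}{3} \approx -5.3333$)
$F^{2} = \left(- \frac{16}{3}\right)^{2} = \frac{256}{9}$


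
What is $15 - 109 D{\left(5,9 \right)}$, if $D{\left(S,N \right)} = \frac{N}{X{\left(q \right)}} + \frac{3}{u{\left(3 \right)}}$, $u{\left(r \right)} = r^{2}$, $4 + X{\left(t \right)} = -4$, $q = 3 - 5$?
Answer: $\frac{2431}{24} \approx 101.29$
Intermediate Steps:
$q = -2$
$X{\left(t \right)} = -8$ ($X{\left(t \right)} = -4 - 4 = -8$)
$D{\left(S,N \right)} = \frac{1}{3} - \frac{N}{8}$ ($D{\left(S,N \right)} = \frac{N}{-8} + \frac{3}{3^{2}} = N \left(- \frac{1}{8}\right) + \frac{3}{9} = - \frac{N}{8} + 3 \cdot \frac{1}{9} = - \frac{N}{8} + \frac{1}{3} = \frac{1}{3} - \frac{N}{8}$)
$15 - 109 D{\left(5,9 \right)} = 15 - 109 \left(\frac{1}{3} - \frac{9}{8}\right) = 15 - - \frac{2071}{24} = 15 + \frac{2071}{24} = \frac{2431}{24}$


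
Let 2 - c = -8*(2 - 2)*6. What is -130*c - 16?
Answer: -276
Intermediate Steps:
c = 2 (c = 2 - (-8)*(2 - 2)*6 = 2 - (-8)*0*6 = 2 - (-8)*0 = 2 - 1*0 = 2 + 0 = 2)
-130*c - 16 = -130*2 - 16 = -260 - 16 = -276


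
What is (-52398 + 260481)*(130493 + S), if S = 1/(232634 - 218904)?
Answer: 372815837845953/13730 ≈ 2.7153e+10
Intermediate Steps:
S = 1/13730 ≈ 7.2833e-5
(-52398 + 260481)*(130493 + S) = (-52398 + 260481)*(130493 + 1/13730) = 208083*(1791668891/13730) = 372815837845953/13730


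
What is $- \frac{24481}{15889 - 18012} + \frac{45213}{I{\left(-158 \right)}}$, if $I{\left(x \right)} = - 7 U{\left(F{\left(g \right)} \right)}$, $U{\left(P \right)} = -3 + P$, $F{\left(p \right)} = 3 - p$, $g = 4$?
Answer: $\frac{13810381}{8492} \approx 1626.3$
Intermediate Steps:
$I{\left(x \right)} = 28$ ($I{\left(x \right)} = - 7 \left(-3 + \left(3 - 4\right)\right) = - 7 \left(-3 - 1\right) = \left(-7\right) \left(-4\right) = 28$)
$- \frac{24481}{15889 - 18012} + \frac{45213}{I{\left(-158 \right)}} = - \frac{24481}{15889 - 18012} + \frac{45213}{28} = - \frac{24481}{-2123} + 45213 \cdot \frac{1}{28} = \left(-24481\right) \left(- \frac{1}{2123}\right) + \frac{6459}{4} = \frac{24481}{2123} + \frac{6459}{4} = \frac{13810381}{8492}$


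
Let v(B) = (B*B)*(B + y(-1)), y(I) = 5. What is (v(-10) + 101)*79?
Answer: -31521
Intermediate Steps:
v(B) = B**2*(5 + B) (v(B) = (B*B)*(B + 5) = B**2*(5 + B))
(v(-10) + 101)*79 = ((-10)**2*(5 - 10) + 101)*79 = (100*(-5) + 101)*79 = (-500 + 101)*79 = -399*79 = -31521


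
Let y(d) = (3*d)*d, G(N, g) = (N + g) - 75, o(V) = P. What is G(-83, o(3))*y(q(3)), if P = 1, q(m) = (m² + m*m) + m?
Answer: -207711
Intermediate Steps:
q(m) = m + 2*m² (q(m) = (m² + m²) + m = 2*m² + m = m + 2*m²)
o(V) = 1
G(N, g) = -75 + N + g
y(d) = 3*d²
G(-83, o(3))*y(q(3)) = (-75 - 83 + 1)*(3*(3*(1 + 2*3))²) = -471*(3*(1 + 6))² = -471*(3*7)² = -471*21² = -471*441 = -157*1323 = -207711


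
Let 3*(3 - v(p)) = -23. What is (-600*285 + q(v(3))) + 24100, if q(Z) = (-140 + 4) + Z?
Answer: -441076/3 ≈ -1.4703e+5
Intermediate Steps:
v(p) = 32/3 (v(p) = 3 - ⅓*(-23) = 3 + 23/3 = 32/3)
q(Z) = -136 + Z
(-600*285 + q(v(3))) + 24100 = (-600*285 + (-136 + 32/3)) + 24100 = (-171000 - 376/3) + 24100 = -513376/3 + 24100 = -441076/3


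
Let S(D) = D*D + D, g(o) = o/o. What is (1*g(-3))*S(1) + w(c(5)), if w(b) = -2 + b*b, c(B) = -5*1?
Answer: 25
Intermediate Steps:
g(o) = 1
S(D) = D + D**2 (S(D) = D**2 + D = D + D**2)
c(B) = -5
w(b) = -2 + b**2
(1*g(-3))*S(1) + w(c(5)) = (1*1)*(1*(1 + 1)) + (-2 + (-5)**2) = 1*(1*2) + (-2 + 25) = 1*2 + 23 = 2 + 23 = 25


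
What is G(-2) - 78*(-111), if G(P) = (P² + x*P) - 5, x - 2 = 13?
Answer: 8627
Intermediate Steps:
x = 15 (x = 2 + 13 = 15)
G(P) = -5 + P² + 15*P (G(P) = (P² + 15*P) - 5 = -5 + P² + 15*P)
G(-2) - 78*(-111) = (-5 + (-2)² + 15*(-2)) - 78*(-111) = (-5 + 4 - 30) + 8658 = -31 + 8658 = 8627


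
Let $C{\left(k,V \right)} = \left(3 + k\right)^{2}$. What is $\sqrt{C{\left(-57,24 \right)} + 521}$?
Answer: $\sqrt{3437} \approx 58.626$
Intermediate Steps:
$\sqrt{C{\left(-57,24 \right)} + 521} = \sqrt{\left(3 - 57\right)^{2} + 521} = \sqrt{\left(-54\right)^{2} + 521} = \sqrt{2916 + 521} = \sqrt{3437}$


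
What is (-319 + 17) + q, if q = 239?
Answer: -63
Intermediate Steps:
(-319 + 17) + q = (-319 + 17) + 239 = -302 + 239 = -63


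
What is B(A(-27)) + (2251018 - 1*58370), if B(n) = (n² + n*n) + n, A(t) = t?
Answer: 2194079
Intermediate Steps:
B(n) = n + 2*n² (B(n) = (n² + n²) + n = 2*n² + n = n + 2*n²)
B(A(-27)) + (2251018 - 1*58370) = -27*(1 + 2*(-27)) + (2251018 - 1*58370) = -27*(1 - 54) + (2251018 - 58370) = -27*(-53) + 2192648 = 1431 + 2192648 = 2194079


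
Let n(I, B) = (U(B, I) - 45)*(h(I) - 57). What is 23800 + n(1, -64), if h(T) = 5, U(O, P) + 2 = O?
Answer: 29572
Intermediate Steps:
U(O, P) = -2 + O
n(I, B) = 2444 - 52*B (n(I, B) = ((-2 + B) - 45)*(5 - 57) = (-47 + B)*(-52) = 2444 - 52*B)
23800 + n(1, -64) = 23800 + (2444 - 52*(-64)) = 23800 + (2444 + 3328) = 23800 + 5772 = 29572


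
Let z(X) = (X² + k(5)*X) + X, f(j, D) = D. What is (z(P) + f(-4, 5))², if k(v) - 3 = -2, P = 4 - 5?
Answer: 16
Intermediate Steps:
P = -1
k(v) = 1 (k(v) = 3 - 2 = 1)
z(X) = X² + 2*X (z(X) = (X² + 1*X) + X = (X² + X) + X = (X + X²) + X = X² + 2*X)
(z(P) + f(-4, 5))² = (-(2 - 1) + 5)² = (-1*1 + 5)² = (-1 + 5)² = 4² = 16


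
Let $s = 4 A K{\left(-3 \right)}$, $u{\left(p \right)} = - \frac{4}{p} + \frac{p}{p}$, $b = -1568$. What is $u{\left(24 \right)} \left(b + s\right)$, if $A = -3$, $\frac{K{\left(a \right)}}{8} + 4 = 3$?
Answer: $- \frac{3680}{3} \approx -1226.7$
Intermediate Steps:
$K{\left(a \right)} = -8$ ($K{\left(a \right)} = -32 + 8 \cdot 3 = -32 + 24 = -8$)
$u{\left(p \right)} = 1 - \frac{4}{p}$ ($u{\left(p \right)} = - \frac{4}{p} + 1 = 1 - \frac{4}{p}$)
$s = 96$ ($s = 4 \left(-3\right) \left(-8\right) = \left(-12\right) \left(-8\right) = 96$)
$u{\left(24 \right)} \left(b + s\right) = \frac{-4 + 24}{24} \left(-1568 + 96\right) = \frac{1}{24} \cdot 20 \left(-1472\right) = \frac{5}{6} \left(-1472\right) = - \frac{3680}{3}$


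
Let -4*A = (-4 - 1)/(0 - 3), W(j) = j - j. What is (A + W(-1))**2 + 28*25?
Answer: 100825/144 ≈ 700.17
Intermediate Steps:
W(j) = 0
A = -5/12 (A = -(-4 - 1)/(4*(0 - 3)) = -(-5)/(4*(-3)) = -(-5)*(-1)/(4*3) = -1/4*5/3 = -5/12 ≈ -0.41667)
(A + W(-1))**2 + 28*25 = (-5/12 + 0)**2 + 28*25 = (-5/12)**2 + 700 = 25/144 + 700 = 100825/144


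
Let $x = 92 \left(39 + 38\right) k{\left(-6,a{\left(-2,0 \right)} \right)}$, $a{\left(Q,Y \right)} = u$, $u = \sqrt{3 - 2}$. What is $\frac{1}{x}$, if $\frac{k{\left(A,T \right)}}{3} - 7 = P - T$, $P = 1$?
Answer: $\frac{1}{148764} \approx 6.7221 \cdot 10^{-6}$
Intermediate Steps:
$u = 1$ ($u = \sqrt{1} = 1$)
$a{\left(Q,Y \right)} = 1$
$k{\left(A,T \right)} = 24 - 3 T$ ($k{\left(A,T \right)} = 21 + 3 \left(1 - T\right) = 21 - \left(-3 + 3 T\right) = 24 - 3 T$)
$x = 148764$ ($x = 92 \left(39 + 38\right) \left(24 - 3\right) = 92 \cdot 77 \left(24 - 3\right) = 7084 \cdot 21 = 148764$)
$\frac{1}{x} = \frac{1}{148764}$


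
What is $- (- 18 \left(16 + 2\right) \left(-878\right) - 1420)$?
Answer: $-283052$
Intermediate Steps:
$- (- 18 \left(16 + 2\right) \left(-878\right) - 1420) = - (\left(-18\right) 18 \left(-878\right) - 1420) = - (\left(-324\right) \left(-878\right) - 1420) = - (284472 - 1420) = \left(-1\right) 283052 = -283052$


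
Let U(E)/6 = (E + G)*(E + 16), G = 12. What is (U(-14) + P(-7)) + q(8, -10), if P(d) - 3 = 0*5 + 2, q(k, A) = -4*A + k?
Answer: 29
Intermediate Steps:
U(E) = 6*(12 + E)*(16 + E) (U(E) = 6*((E + 12)*(E + 16)) = 6*((12 + E)*(16 + E)) = 6*(12 + E)*(16 + E))
q(k, A) = k - 4*A
P(d) = 5 (P(d) = 3 + (0*5 + 2) = 3 + (0 + 2) = 3 + 2 = 5)
(U(-14) + P(-7)) + q(8, -10) = ((1152 + 6*(-14)² + 168*(-14)) + 5) + (8 - 4*(-10)) = ((1152 + 6*196 - 2352) + 5) + (8 + 40) = ((1152 + 1176 - 2352) + 5) + 48 = (-24 + 5) + 48 = -19 + 48 = 29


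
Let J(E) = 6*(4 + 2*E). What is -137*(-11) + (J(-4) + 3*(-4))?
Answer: 1471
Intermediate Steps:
J(E) = 24 + 12*E
-137*(-11) + (J(-4) + 3*(-4)) = -137*(-11) + ((24 + 12*(-4)) + 3*(-4)) = 1507 + ((24 - 48) - 12) = 1507 + (-24 - 12) = 1507 - 36 = 1471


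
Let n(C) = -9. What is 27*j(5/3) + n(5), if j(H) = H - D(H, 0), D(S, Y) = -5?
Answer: 171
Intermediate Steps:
j(H) = 5 + H (j(H) = H - 1*(-5) = H + 5 = 5 + H)
27*j(5/3) + n(5) = 27*(5 + 5/3) - 9 = 27*(20/3) - 9 = 180 - 9 = 171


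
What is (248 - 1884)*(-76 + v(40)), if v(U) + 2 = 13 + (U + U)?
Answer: -24540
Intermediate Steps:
v(U) = 11 + 2*U (v(U) = -2 + (13 + (U + U)) = -2 + (13 + 2*U) = 11 + 2*U)
(248 - 1884)*(-76 + v(40)) = (248 - 1884)*(-76 + (11 + 2*40)) = -1636*(-76 + (11 + 80)) = -1636*(-76 + 91) = -1636*15 = -24540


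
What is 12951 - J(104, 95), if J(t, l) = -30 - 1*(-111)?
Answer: 12870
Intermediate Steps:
J(t, l) = 81 (J(t, l) = -30 + 111 = 81)
12951 - J(104, 95) = 12951 - 1*81 = 12951 - 81 = 12870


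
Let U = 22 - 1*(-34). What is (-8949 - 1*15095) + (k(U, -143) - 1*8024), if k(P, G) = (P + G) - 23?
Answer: -32178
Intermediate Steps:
U = 56 (U = 22 + 34 = 56)
k(P, G) = -23 + G + P (k(P, G) = (G + P) - 23 = -23 + G + P)
(-8949 - 1*15095) + (k(U, -143) - 1*8024) = (-8949 - 1*15095) + ((-23 - 143 + 56) - 1*8024) = (-8949 - 15095) + (-110 - 8024) = -24044 - 8134 = -32178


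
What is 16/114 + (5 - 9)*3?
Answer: -676/57 ≈ -11.860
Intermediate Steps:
16/114 + (5 - 9)*3 = 16*(1/114) - 4*3 = 8/57 - 12 = -676/57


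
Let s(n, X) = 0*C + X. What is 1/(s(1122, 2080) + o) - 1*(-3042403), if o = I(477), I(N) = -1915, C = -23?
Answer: 501996496/165 ≈ 3.0424e+6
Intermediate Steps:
s(n, X) = X (s(n, X) = 0*(-23) + X = 0 + X = X)
o = -1915
1/(s(1122, 2080) + o) - 1*(-3042403) = 1/(2080 - 1915) - 1*(-3042403) = 1/165 + 3042403 = 501996496/165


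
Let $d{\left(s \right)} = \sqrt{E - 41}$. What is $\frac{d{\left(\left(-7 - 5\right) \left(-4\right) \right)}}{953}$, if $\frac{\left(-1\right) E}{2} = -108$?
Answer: $\frac{5 \sqrt{7}}{953} \approx 0.013881$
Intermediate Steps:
$E = 216$ ($E = \left(-2\right) \left(-108\right) = 216$)
$d{\left(s \right)} = 5 \sqrt{7}$ ($d{\left(s \right)} = \sqrt{216 - 41} = \sqrt{175} = 5 \sqrt{7}$)
$\frac{d{\left(\left(-7 - 5\right) \left(-4\right) \right)}}{953} = \frac{5 \sqrt{7}}{953}$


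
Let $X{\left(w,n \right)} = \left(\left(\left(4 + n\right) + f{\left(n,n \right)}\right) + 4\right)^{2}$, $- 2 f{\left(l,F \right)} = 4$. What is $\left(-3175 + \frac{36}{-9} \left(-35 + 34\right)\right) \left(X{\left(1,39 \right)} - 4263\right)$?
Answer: $7096698$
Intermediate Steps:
$f{\left(l,F \right)} = -2$ ($f{\left(l,F \right)} = \left(- \frac{1}{2}\right) 4 = -2$)
$X{\left(w,n \right)} = \left(6 + n\right)^{2}$ ($X{\left(w,n \right)} = \left(\left(\left(4 + n\right) - 2\right) + 4\right)^{2} = \left(\left(2 + n\right) + 4\right)^{2} = \left(6 + n\right)^{2}$)
$\left(-3175 + \frac{36}{-9} \left(-35 + 34\right)\right) \left(X{\left(1,39 \right)} - 4263\right) = \left(-3175 + \frac{36}{-9} \left(-35 + 34\right)\right) \left(\left(6 + 39\right)^{2} - 4263\right) = \left(-3175 + 36 \left(- \frac{1}{9}\right) \left(-1\right)\right) \left(45^{2} - 4263\right) = \left(-3175 - -4\right) \left(2025 - 4263\right) = \left(-3175 + 4\right) \left(-2238\right) = \left(-3171\right) \left(-2238\right) = 7096698$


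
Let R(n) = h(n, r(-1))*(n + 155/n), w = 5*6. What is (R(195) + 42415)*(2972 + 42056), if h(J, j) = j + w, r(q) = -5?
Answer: 83080487380/39 ≈ 2.1303e+9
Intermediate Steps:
w = 30
h(J, j) = 30 + j (h(J, j) = j + 30 = 30 + j)
R(n) = 25*n + 3875/n (R(n) = (30 - 5)*(n + 155/n) = 25*(n + 155/n) = 25*n + 3875/n)
(R(195) + 42415)*(2972 + 42056) = ((25*195 + 3875/195) + 42415)*(2972 + 42056) = ((4875 + 3875*(1/195)) + 42415)*45028 = ((4875 + 775/39) + 42415)*45028 = (190900/39 + 42415)*45028 = (1845085/39)*45028 = 83080487380/39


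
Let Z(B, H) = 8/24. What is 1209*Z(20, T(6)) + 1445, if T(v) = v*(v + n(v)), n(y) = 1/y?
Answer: 1848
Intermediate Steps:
T(v) = v*(v + 1/v)
Z(B, H) = ⅓ (Z(B, H) = 8*(1/24) = ⅓)
1209*Z(20, T(6)) + 1445 = 1209*(⅓) + 1445 = 403 + 1445 = 1848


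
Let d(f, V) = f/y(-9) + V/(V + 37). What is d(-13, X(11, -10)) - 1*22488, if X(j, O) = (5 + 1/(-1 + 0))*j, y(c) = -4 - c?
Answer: -9108473/405 ≈ -22490.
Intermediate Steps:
X(j, O) = 4*j (X(j, O) = (5 + 1/(-1))*j = (5 - 1)*j = 4*j)
d(f, V) = f/5 + V/(37 + V) (d(f, V) = f/(-4 - 1*(-9)) + V/(V + 37) = f/(-4 + 9) + V/(37 + V) = f/5 + V/(37 + V))
d(-13, X(11, -10)) - 1*22488 = (5*(4*11) + 37*(-13) + (4*11)*(-13))/(5*(37 + 4*11)) - 1*22488 = (5*44 - 481 + 44*(-13))/(5*(37 + 44)) - 22488 = (⅕)*(220 - 481 - 572)/81 - 22488 = (⅕)*(1/81)*(-833) - 22488 = -833/405 - 22488 = -9108473/405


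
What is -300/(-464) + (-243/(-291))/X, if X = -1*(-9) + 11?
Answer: 9681/14065 ≈ 0.68830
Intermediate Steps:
X = 20 (X = 9 + 11 = 20)
-300/(-464) + (-243/(-291))/X = -300/(-464) - 243/(-291)/20 = -300*(-1/464) - 243*(-1/291)*(1/20) = 75/116 + (81/97)*(1/20) = 75/116 + 81/1940 = 9681/14065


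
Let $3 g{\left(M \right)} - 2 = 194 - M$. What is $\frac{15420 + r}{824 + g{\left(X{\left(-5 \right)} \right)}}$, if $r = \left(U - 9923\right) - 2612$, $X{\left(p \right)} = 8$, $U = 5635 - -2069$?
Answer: $\frac{31767}{2660} \approx 11.942$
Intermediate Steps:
$U = 7704$ ($U = 5635 + 2069 = 7704$)
$g{\left(M \right)} = \frac{196}{3} - \frac{M}{3}$ ($g{\left(M \right)} = \frac{2}{3} + \frac{194 - M}{3} = \frac{2}{3} - \left(- \frac{194}{3} + \frac{M}{3}\right) = \frac{196}{3} - \frac{M}{3}$)
$r = -4831$ ($r = \left(7704 - 9923\right) - 2612 = -2219 - 2612 = -4831$)
$\frac{15420 + r}{824 + g{\left(X{\left(-5 \right)} \right)}} = \frac{15420 - 4831}{824 + \left(\frac{196}{3} - \frac{8}{3}\right)} = \frac{10589}{824 + \left(\frac{196}{3} - \frac{8}{3}\right)} = \frac{10589}{824 + \frac{188}{3}} = \frac{10589}{\frac{2660}{3}} = 10589 \cdot \frac{3}{2660} = \frac{31767}{2660}$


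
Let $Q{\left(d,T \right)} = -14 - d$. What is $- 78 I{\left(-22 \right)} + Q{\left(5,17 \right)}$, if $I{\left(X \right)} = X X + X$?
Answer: $-36055$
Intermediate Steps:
$I{\left(X \right)} = X + X^{2}$ ($I{\left(X \right)} = X^{2} + X = X + X^{2}$)
$- 78 I{\left(-22 \right)} + Q{\left(5,17 \right)} = - 78 \left(- 22 \left(1 - 22\right)\right) - 19 = - 78 \left(\left(-22\right) \left(-21\right)\right) - 19 = \left(-78\right) 462 - 19 = -36036 - 19 = -36055$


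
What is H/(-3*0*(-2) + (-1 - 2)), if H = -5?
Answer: 5/3 ≈ 1.6667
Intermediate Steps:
H/(-3*0*(-2) + (-1 - 2)) = -5/(-3*0*(-2) + (-1 - 2)) = -5/(0*(-2) - 3) = -5/(0 - 3) = -5/(-3) = -⅓*(-5) = 5/3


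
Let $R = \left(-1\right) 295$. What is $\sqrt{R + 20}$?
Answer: $5 i \sqrt{11} \approx 16.583 i$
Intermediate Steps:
$R = -295$
$\sqrt{R + 20} = \sqrt{-295 + 20} = \sqrt{-275} = 5 i \sqrt{11}$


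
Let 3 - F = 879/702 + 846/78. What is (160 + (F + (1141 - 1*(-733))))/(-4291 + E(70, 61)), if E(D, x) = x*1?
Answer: -473827/989820 ≈ -0.47870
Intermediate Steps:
F = -2129/234 (F = 3 - (879/702 + 846/78) = 3 - (879*(1/702) + 846*(1/78)) = 3 - (293/234 + 141/13) = 3 - 1*2831/234 = 3 - 2831/234 = -2129/234 ≈ -9.0983)
E(D, x) = x
(160 + (F + (1141 - 1*(-733))))/(-4291 + E(70, 61)) = (160 + (-2129/234 + (1141 - 1*(-733))))/(-4291 + 61) = (160 + (-2129/234 + (1141 + 733)))/(-4230) = (160 + (-2129/234 + 1874))*(-1/4230) = (160 + 436387/234)*(-1/4230) = (473827/234)*(-1/4230) = -473827/989820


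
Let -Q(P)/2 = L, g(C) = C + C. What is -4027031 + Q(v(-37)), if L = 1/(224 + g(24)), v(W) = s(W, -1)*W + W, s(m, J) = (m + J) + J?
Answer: -547676217/136 ≈ -4.0270e+6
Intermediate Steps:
s(m, J) = m + 2*J (s(m, J) = (J + m) + J = m + 2*J)
g(C) = 2*C
v(W) = W + W*(-2 + W) (v(W) = (W + 2*(-1))*W + W = (W - 2)*W + W = (-2 + W)*W + W = W*(-2 + W) + W = W + W*(-2 + W))
L = 1/272 (L = 1/(224 + 2*24) = 1/(224 + 48) = 1/272 ≈ 0.0036765)
Q(P) = -1/136 (Q(P) = -2*1/272 = -1/136)
-4027031 + Q(v(-37)) = -4027031 - 1/136 = -547676217/136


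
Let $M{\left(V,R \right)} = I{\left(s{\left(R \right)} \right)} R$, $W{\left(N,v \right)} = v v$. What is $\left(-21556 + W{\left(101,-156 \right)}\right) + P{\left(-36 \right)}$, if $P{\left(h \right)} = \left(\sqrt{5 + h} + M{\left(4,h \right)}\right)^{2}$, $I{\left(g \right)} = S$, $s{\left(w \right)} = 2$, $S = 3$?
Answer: $14413 - 216 i \sqrt{31} \approx 14413.0 - 1202.6 i$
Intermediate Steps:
$I{\left(g \right)} = 3$
$W{\left(N,v \right)} = v^{2}$
$M{\left(V,R \right)} = 3 R$
$P{\left(h \right)} = \left(\sqrt{5 + h} + 3 h\right)^{2}$
$\left(-21556 + W{\left(101,-156 \right)}\right) + P{\left(-36 \right)} = \left(-21556 + \left(-156\right)^{2}\right) + \left(\sqrt{5 - 36} + 3 \left(-36\right)\right)^{2} = \left(-21556 + 24336\right) + \left(\sqrt{-31} - 108\right)^{2} = 2780 + \left(i \sqrt{31} - 108\right)^{2} = 2780 + \left(-108 + i \sqrt{31}\right)^{2}$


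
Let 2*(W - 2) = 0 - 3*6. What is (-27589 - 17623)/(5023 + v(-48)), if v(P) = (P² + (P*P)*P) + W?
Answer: 11303/25818 ≈ 0.43780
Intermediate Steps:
W = -7 (W = 2 + (0 - 3*6)/2 = 2 + (0 - 18)/2 = 2 + (½)*(-18) = 2 - 9 = -7)
v(P) = -7 + P² + P³ (v(P) = (P² + (P*P)*P) - 7 = (P² + P²*P) - 7 = (P² + P³) - 7 = -7 + P² + P³)
(-27589 - 17623)/(5023 + v(-48)) = (-27589 - 17623)/(5023 + (-7 + (-48)² + (-48)³)) = -45212/(5023 + (-7 + 2304 - 110592)) = -45212/(5023 - 108295) = -45212/(-103272) = -45212*(-1/103272) = 11303/25818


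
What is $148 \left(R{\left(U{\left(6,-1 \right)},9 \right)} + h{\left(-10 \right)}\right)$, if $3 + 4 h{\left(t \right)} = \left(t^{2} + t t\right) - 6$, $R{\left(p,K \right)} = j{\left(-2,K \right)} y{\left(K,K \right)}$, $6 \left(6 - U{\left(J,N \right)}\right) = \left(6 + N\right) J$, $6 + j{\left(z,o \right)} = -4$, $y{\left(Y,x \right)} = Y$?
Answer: $-6253$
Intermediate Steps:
$j{\left(z,o \right)} = -10$ ($j{\left(z,o \right)} = -6 - 4 = -10$)
$U{\left(J,N \right)} = 6 - \frac{J \left(6 + N\right)}{6}$ ($U{\left(J,N \right)} = 6 - \frac{\left(6 + N\right) J}{6} = 6 - \frac{J \left(6 + N\right)}{6}$)
$R{\left(p,K \right)} = - 10 K$
$h{\left(t \right)} = - \frac{9}{4} + \frac{t^{2}}{2}$ ($h{\left(t \right)} = - \frac{3}{4} + \frac{\left(t^{2} + t t\right) - 6}{4} = - \frac{3}{4} + \frac{\left(t^{2} + t^{2}\right) - 6}{4} = - \frac{3}{4} + \frac{2 t^{2} - 6}{4} = - \frac{3}{4} + \frac{-6 + 2 t^{2}}{4} = - \frac{3}{4} + \left(- \frac{3}{2} + \frac{t^{2}}{2}\right) = - \frac{9}{4} + \frac{t^{2}}{2}$)
$148 \left(R{\left(U{\left(6,-1 \right)},9 \right)} + h{\left(-10 \right)}\right) = 148 \left(\left(-10\right) 9 - \left(\frac{9}{4} - \frac{\left(-10\right)^{2}}{2}\right)\right) = 148 \left(-90 + \left(- \frac{9}{4} + \frac{1}{2} \cdot 100\right)\right) = 148 \left(-90 + \left(- \frac{9}{4} + 50\right)\right) = 148 \left(-90 + \frac{191}{4}\right) = 148 \left(- \frac{169}{4}\right) = -6253$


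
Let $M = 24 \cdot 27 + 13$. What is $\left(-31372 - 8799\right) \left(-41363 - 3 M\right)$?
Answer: $1741252166$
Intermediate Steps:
$M = 661$ ($M = 648 + 13 = 661$)
$\left(-31372 - 8799\right) \left(-41363 - 3 M\right) = \left(-31372 - 8799\right) \left(-41363 - 1983\right) = - 40171 \left(-41363 - 1983\right) = \left(-40171\right) \left(-43346\right) = 1741252166$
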